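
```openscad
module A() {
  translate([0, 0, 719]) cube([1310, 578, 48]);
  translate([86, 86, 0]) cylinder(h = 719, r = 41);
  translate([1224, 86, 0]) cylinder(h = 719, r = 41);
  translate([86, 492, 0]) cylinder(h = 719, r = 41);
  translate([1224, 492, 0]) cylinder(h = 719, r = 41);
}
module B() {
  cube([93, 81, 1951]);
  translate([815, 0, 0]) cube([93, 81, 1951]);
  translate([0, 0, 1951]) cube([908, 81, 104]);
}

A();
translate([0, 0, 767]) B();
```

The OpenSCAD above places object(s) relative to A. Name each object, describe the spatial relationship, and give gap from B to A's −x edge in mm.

A is a table. B is a door frame. The door frame is on top of the table. The gap from the door frame to the table's −x edge is 0 mm.

The door frame's min-x is at 0; the table's min-x is 0; gap = 0 mm.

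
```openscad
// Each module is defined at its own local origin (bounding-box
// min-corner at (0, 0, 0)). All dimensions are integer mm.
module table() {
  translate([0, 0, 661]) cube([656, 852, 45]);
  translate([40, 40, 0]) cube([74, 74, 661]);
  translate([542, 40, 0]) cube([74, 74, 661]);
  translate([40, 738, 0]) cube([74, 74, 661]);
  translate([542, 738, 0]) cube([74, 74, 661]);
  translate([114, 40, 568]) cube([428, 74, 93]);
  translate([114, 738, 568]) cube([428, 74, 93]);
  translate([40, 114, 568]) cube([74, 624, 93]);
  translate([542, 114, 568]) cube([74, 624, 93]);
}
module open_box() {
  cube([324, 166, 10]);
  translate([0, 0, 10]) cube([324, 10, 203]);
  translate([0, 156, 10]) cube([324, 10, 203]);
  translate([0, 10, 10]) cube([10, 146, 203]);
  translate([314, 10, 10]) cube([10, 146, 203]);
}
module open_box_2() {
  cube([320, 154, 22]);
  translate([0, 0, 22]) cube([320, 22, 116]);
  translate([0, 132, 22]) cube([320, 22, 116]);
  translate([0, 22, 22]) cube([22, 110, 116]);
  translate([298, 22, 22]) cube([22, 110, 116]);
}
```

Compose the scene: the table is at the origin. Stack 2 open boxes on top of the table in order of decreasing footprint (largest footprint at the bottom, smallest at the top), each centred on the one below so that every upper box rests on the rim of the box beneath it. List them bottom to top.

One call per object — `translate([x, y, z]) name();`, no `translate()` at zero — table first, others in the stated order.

table();
translate([166, 343, 706]) open_box();
translate([168, 349, 919]) open_box_2();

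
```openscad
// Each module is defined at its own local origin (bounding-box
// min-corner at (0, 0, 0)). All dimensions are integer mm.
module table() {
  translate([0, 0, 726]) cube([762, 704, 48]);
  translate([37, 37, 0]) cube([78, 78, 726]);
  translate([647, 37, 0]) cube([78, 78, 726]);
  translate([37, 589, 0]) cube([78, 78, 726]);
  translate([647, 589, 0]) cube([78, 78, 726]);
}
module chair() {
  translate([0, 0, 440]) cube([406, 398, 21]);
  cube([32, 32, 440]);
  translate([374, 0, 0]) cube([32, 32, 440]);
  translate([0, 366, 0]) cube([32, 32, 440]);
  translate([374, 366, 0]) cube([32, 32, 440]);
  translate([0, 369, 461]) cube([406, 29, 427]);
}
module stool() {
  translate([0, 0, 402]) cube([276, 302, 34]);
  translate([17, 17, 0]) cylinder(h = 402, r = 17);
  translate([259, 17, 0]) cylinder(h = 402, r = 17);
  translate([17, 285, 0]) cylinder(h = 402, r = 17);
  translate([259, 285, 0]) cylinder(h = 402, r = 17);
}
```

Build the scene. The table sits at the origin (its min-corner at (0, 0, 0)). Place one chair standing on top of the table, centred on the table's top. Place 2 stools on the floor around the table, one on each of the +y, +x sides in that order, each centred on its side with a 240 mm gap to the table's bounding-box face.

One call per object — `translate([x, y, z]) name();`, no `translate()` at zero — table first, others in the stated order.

table();
translate([178, 153, 774]) chair();
translate([243, 944, 0]) stool();
translate([1002, 201, 0]) stool();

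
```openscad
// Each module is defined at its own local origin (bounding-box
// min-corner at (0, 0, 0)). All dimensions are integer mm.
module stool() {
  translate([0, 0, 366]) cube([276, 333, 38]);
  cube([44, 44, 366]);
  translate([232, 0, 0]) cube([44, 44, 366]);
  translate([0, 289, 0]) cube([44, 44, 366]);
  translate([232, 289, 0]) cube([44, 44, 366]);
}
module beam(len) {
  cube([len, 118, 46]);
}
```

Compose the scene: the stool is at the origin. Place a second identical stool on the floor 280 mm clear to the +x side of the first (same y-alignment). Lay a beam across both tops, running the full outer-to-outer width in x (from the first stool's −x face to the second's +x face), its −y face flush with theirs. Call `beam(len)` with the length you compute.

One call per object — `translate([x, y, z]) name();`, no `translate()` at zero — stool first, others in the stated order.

stool();
translate([556, 0, 0]) stool();
translate([0, 0, 404]) beam(832);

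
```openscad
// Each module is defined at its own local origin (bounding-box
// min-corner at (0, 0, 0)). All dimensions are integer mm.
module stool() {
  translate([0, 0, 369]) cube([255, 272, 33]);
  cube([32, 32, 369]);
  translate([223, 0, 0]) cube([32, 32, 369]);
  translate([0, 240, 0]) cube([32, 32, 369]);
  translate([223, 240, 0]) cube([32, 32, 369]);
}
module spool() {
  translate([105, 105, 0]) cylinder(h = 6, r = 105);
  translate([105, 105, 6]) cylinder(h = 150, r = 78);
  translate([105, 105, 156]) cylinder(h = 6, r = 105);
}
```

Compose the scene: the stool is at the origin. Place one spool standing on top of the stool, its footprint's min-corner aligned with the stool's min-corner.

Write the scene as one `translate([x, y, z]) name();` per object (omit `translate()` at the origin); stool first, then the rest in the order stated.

stool();
translate([0, 0, 402]) spool();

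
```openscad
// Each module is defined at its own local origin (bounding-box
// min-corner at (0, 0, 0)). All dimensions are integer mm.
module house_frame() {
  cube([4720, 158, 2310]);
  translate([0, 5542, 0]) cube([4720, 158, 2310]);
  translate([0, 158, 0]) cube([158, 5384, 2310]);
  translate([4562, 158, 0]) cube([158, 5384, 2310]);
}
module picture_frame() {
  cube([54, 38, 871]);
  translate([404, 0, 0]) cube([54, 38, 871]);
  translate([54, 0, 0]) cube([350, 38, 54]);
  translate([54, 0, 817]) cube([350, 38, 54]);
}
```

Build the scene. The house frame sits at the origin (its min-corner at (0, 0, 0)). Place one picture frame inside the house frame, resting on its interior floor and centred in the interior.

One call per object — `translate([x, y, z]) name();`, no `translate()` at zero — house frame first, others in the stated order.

house_frame();
translate([2131, 2831, 0]) picture_frame();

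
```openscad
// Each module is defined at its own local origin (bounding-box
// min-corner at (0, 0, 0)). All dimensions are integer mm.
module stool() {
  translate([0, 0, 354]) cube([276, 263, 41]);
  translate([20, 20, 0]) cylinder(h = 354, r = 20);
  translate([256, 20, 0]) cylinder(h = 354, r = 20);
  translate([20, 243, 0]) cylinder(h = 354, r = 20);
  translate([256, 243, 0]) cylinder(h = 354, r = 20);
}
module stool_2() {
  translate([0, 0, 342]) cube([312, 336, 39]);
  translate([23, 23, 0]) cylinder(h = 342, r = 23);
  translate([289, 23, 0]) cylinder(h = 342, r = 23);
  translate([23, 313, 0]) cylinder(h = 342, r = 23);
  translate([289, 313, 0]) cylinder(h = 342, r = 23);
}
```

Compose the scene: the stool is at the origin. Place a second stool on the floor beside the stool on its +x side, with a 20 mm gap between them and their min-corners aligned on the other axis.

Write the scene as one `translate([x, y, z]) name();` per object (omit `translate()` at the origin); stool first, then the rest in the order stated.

stool();
translate([296, 0, 0]) stool_2();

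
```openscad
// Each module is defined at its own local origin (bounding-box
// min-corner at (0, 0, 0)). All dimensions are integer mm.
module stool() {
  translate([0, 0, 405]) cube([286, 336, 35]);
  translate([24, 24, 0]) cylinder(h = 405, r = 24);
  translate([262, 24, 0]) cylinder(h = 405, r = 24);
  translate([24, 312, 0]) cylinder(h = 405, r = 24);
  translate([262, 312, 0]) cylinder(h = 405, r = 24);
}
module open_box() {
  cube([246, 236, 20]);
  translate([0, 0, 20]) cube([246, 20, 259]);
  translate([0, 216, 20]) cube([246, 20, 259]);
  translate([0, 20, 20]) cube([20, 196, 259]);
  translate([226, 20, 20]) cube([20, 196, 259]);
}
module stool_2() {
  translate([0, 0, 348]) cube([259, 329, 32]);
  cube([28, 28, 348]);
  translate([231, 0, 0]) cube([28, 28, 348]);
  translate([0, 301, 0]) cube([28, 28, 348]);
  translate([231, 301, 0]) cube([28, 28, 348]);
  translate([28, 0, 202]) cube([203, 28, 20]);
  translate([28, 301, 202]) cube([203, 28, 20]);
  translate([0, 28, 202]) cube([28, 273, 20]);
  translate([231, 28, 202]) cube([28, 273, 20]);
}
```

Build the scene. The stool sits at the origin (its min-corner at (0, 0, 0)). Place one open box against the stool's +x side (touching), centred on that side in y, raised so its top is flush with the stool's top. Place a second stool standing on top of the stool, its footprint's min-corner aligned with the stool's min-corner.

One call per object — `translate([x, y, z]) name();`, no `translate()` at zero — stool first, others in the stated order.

stool();
translate([286, 50, 161]) open_box();
translate([0, 0, 440]) stool_2();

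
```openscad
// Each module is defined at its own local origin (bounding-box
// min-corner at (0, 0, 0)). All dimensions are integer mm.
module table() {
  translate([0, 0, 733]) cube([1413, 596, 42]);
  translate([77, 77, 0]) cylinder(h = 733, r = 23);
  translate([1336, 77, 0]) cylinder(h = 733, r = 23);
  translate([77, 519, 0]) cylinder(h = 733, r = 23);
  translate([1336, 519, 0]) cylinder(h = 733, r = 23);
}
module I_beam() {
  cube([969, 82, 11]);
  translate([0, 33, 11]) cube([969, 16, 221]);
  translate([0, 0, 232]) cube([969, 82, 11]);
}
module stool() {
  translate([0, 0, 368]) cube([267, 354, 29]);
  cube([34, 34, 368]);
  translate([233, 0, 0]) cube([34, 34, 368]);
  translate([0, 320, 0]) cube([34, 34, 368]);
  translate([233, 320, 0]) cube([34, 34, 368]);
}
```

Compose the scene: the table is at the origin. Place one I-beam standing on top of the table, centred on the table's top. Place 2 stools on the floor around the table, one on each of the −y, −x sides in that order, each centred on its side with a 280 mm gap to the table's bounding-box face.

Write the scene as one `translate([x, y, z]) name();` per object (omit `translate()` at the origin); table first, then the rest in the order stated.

table();
translate([222, 257, 775]) I_beam();
translate([573, -634, 0]) stool();
translate([-547, 121, 0]) stool();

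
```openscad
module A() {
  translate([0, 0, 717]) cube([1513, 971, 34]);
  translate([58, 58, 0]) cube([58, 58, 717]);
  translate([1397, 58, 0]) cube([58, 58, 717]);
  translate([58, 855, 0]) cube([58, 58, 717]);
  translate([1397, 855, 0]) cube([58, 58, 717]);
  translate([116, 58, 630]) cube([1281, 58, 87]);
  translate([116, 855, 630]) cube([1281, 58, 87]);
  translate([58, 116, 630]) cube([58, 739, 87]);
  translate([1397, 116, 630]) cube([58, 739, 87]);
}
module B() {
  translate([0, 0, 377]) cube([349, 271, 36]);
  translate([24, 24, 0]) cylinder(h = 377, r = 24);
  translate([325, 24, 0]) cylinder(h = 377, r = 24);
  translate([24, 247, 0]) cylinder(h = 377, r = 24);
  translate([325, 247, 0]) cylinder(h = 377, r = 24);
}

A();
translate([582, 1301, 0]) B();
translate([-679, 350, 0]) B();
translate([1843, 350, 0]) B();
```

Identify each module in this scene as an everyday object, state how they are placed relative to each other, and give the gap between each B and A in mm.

Each stool's nearest face is 330 mm from the table's bounding box.

A is a table. B is a stool. Three stools sit around the table at the +y, −x, +x sides. The gap between each stool and the table is 330 mm.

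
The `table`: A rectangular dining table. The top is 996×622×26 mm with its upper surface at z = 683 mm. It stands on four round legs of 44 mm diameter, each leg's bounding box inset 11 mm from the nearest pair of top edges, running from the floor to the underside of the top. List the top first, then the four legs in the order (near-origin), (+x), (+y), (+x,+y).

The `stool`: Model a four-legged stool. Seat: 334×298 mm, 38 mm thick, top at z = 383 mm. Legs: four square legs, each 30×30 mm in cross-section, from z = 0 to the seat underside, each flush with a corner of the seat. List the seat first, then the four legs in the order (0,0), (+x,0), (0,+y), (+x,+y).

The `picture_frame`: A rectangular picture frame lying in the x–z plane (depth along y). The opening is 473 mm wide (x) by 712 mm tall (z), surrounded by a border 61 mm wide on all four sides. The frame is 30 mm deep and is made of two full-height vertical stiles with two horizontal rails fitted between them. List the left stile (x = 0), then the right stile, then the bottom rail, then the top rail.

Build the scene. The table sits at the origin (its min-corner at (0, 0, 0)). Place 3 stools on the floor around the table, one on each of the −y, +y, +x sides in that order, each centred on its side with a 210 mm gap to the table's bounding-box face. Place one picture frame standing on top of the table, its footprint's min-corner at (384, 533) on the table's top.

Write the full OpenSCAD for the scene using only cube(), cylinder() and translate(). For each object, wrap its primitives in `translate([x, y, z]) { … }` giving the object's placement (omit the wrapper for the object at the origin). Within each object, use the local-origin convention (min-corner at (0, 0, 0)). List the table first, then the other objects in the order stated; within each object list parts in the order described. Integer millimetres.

translate([0, 0, 657]) cube([996, 622, 26]);
translate([33, 33, 0]) cylinder(h = 657, r = 22);
translate([963, 33, 0]) cylinder(h = 657, r = 22);
translate([33, 589, 0]) cylinder(h = 657, r = 22);
translate([963, 589, 0]) cylinder(h = 657, r = 22);
translate([331, -508, 0]) {
  translate([0, 0, 345]) cube([334, 298, 38]);
  cube([30, 30, 345]);
  translate([304, 0, 0]) cube([30, 30, 345]);
  translate([0, 268, 0]) cube([30, 30, 345]);
  translate([304, 268, 0]) cube([30, 30, 345]);
}
translate([331, 832, 0]) {
  translate([0, 0, 345]) cube([334, 298, 38]);
  cube([30, 30, 345]);
  translate([304, 0, 0]) cube([30, 30, 345]);
  translate([0, 268, 0]) cube([30, 30, 345]);
  translate([304, 268, 0]) cube([30, 30, 345]);
}
translate([1206, 162, 0]) {
  translate([0, 0, 345]) cube([334, 298, 38]);
  cube([30, 30, 345]);
  translate([304, 0, 0]) cube([30, 30, 345]);
  translate([0, 268, 0]) cube([30, 30, 345]);
  translate([304, 268, 0]) cube([30, 30, 345]);
}
translate([384, 533, 683]) {
  cube([61, 30, 834]);
  translate([534, 0, 0]) cube([61, 30, 834]);
  translate([61, 0, 0]) cube([473, 30, 61]);
  translate([61, 0, 773]) cube([473, 30, 61]);
}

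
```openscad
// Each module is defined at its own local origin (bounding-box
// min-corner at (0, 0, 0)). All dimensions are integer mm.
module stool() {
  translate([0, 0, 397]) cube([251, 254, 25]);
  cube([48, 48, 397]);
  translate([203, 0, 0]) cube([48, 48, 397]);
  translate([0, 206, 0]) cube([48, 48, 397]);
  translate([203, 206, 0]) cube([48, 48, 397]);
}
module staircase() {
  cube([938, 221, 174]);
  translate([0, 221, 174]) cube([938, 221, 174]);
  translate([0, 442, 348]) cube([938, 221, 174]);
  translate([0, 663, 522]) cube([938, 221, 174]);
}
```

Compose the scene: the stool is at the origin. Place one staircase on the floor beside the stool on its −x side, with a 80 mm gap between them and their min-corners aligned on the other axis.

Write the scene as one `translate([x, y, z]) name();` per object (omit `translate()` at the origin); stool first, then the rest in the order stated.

stool();
translate([-1018, 0, 0]) staircase();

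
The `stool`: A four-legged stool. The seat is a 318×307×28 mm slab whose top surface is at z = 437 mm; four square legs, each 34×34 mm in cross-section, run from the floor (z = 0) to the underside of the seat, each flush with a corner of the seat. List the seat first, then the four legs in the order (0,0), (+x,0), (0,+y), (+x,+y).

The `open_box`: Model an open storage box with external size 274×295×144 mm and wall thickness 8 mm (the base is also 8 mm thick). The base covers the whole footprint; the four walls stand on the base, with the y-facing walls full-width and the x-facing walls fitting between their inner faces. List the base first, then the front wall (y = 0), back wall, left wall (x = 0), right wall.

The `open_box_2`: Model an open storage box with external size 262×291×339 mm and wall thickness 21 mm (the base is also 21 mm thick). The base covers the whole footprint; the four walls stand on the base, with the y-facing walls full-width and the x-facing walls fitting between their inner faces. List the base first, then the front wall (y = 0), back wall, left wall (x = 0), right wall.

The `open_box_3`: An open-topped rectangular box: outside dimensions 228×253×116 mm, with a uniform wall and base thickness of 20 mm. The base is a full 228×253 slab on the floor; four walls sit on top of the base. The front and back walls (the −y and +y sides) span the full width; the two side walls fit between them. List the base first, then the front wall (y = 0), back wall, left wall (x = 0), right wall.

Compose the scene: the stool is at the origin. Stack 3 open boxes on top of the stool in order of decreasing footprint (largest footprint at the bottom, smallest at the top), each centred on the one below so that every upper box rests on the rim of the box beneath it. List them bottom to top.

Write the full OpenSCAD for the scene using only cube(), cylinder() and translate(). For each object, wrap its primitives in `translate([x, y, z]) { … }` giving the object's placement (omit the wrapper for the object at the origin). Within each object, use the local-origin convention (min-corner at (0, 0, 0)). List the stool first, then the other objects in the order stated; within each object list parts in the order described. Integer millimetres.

translate([0, 0, 409]) cube([318, 307, 28]);
cube([34, 34, 409]);
translate([284, 0, 0]) cube([34, 34, 409]);
translate([0, 273, 0]) cube([34, 34, 409]);
translate([284, 273, 0]) cube([34, 34, 409]);
translate([22, 6, 437]) {
  cube([274, 295, 8]);
  translate([0, 0, 8]) cube([274, 8, 136]);
  translate([0, 287, 8]) cube([274, 8, 136]);
  translate([0, 8, 8]) cube([8, 279, 136]);
  translate([266, 8, 8]) cube([8, 279, 136]);
}
translate([28, 8, 581]) {
  cube([262, 291, 21]);
  translate([0, 0, 21]) cube([262, 21, 318]);
  translate([0, 270, 21]) cube([262, 21, 318]);
  translate([0, 21, 21]) cube([21, 249, 318]);
  translate([241, 21, 21]) cube([21, 249, 318]);
}
translate([45, 27, 920]) {
  cube([228, 253, 20]);
  translate([0, 0, 20]) cube([228, 20, 96]);
  translate([0, 233, 20]) cube([228, 20, 96]);
  translate([0, 20, 20]) cube([20, 213, 96]);
  translate([208, 20, 20]) cube([20, 213, 96]);
}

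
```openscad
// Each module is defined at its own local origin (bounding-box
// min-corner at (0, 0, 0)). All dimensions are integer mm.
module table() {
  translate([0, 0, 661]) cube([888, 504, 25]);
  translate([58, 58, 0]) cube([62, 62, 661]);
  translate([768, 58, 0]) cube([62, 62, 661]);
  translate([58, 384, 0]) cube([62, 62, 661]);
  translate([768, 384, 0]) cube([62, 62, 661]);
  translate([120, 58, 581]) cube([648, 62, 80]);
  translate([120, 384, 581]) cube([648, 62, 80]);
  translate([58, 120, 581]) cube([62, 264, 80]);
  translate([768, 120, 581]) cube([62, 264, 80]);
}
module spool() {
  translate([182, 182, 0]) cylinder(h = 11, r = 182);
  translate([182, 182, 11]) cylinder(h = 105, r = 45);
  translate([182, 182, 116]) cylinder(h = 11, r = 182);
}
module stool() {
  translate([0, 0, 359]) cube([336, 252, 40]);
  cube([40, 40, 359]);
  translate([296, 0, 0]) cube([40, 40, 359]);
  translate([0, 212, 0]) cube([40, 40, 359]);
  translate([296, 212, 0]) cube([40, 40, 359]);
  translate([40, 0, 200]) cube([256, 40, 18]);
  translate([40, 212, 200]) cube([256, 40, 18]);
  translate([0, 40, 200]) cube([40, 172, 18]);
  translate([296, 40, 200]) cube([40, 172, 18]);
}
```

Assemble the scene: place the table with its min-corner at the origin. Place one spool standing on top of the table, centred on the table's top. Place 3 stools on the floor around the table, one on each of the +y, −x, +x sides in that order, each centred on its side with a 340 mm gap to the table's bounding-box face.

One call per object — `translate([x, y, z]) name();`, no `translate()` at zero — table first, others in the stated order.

table();
translate([262, 70, 686]) spool();
translate([276, 844, 0]) stool();
translate([-676, 126, 0]) stool();
translate([1228, 126, 0]) stool();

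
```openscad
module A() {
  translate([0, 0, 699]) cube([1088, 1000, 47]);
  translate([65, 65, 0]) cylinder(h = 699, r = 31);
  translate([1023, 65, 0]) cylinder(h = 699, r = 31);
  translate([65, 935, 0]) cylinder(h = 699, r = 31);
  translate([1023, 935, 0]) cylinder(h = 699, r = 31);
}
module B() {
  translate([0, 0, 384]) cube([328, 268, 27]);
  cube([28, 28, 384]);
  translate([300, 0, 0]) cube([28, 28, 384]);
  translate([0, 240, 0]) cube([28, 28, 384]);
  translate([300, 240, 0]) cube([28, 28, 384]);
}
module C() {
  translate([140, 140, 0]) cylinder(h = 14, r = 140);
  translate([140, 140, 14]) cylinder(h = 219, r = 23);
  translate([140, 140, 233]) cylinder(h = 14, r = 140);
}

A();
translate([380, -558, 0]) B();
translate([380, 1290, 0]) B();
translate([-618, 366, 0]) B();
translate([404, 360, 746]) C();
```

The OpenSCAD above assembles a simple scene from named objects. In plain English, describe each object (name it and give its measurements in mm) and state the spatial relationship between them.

A is a table with a 1088×1000 mm rectangular top, 47 mm thick, top surface at z = 746 mm, supported by four round legs of 62 mm diameter, each leg's bounding box inset 34 mm from the nearest pair of top edges, running from the floor.

B is a four-legged stool. The seat is a 328×268×27 mm slab whose top surface is at z = 411 mm; four square legs, each 28×28 mm in cross-section, run from the floor (z = 0) to the underside of the seat, each flush with a corner of the seat.

C is a spool: two coaxial disc flanges of radius 140 mm and thickness 14 mm, joined by a core cylinder of radius 23 mm and height 219 mm. The lower flange rests on z = 0 and the three cylinders share a vertical axis.

Three stools sit around the table at the −y, +y, −x sides. The spool is on top of the table, centred.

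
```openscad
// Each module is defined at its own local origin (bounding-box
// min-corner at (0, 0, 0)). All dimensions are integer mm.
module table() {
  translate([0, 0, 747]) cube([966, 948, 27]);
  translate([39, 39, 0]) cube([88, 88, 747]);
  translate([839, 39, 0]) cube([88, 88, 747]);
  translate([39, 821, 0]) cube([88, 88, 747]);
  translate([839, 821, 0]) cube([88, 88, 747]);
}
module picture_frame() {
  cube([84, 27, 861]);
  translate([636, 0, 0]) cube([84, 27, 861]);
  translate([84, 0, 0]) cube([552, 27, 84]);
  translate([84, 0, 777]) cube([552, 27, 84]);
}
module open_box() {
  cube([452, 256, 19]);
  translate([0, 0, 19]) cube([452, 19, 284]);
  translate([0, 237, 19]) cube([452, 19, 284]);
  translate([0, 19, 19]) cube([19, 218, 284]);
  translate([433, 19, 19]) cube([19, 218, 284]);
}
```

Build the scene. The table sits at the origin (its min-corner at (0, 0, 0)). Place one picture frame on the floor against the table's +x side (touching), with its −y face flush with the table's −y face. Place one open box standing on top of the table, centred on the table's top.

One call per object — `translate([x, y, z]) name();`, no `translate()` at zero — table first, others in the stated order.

table();
translate([966, 0, 0]) picture_frame();
translate([257, 346, 774]) open_box();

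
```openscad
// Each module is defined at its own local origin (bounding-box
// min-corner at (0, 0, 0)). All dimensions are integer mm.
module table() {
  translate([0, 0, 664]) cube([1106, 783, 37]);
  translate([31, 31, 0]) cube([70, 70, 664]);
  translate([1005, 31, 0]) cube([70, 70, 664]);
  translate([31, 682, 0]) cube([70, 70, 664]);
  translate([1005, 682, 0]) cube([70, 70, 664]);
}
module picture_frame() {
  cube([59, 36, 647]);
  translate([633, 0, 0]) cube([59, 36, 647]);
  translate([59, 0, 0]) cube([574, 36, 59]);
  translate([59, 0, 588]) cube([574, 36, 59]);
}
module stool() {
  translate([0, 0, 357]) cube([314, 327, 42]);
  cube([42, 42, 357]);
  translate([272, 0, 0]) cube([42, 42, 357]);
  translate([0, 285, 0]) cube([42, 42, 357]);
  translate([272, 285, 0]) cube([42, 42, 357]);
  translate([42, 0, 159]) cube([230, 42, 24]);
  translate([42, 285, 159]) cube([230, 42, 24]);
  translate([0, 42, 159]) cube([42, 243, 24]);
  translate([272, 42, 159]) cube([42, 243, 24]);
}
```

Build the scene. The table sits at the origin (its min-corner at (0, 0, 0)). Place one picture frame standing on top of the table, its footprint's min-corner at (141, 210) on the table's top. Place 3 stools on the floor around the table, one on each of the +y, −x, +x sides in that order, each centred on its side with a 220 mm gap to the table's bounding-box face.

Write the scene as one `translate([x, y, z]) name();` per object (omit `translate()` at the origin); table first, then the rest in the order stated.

table();
translate([141, 210, 701]) picture_frame();
translate([396, 1003, 0]) stool();
translate([-534, 228, 0]) stool();
translate([1326, 228, 0]) stool();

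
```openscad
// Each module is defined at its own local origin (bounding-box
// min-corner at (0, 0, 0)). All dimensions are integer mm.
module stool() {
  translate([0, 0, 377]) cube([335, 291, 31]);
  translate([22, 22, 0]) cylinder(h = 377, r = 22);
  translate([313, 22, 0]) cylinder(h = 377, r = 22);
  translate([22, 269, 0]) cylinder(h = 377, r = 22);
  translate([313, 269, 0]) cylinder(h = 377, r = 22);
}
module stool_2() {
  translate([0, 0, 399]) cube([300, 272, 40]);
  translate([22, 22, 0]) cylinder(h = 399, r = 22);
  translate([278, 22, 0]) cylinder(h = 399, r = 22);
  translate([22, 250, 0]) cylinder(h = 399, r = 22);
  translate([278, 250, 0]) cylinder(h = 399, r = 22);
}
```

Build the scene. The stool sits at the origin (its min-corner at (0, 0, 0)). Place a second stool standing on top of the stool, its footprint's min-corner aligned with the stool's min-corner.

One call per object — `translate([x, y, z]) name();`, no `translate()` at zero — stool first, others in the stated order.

stool();
translate([0, 0, 408]) stool_2();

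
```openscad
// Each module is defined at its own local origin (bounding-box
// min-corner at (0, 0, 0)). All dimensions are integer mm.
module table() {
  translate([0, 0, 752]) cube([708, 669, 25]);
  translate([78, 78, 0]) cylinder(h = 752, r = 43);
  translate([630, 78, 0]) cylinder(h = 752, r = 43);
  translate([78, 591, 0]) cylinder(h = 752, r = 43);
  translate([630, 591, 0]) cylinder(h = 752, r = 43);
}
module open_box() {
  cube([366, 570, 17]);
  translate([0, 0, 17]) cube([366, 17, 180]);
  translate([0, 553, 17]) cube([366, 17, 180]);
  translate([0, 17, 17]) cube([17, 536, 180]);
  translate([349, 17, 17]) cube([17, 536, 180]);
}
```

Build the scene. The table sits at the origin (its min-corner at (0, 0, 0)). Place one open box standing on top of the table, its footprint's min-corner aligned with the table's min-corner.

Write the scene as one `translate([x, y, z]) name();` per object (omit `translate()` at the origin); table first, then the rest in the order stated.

table();
translate([0, 0, 777]) open_box();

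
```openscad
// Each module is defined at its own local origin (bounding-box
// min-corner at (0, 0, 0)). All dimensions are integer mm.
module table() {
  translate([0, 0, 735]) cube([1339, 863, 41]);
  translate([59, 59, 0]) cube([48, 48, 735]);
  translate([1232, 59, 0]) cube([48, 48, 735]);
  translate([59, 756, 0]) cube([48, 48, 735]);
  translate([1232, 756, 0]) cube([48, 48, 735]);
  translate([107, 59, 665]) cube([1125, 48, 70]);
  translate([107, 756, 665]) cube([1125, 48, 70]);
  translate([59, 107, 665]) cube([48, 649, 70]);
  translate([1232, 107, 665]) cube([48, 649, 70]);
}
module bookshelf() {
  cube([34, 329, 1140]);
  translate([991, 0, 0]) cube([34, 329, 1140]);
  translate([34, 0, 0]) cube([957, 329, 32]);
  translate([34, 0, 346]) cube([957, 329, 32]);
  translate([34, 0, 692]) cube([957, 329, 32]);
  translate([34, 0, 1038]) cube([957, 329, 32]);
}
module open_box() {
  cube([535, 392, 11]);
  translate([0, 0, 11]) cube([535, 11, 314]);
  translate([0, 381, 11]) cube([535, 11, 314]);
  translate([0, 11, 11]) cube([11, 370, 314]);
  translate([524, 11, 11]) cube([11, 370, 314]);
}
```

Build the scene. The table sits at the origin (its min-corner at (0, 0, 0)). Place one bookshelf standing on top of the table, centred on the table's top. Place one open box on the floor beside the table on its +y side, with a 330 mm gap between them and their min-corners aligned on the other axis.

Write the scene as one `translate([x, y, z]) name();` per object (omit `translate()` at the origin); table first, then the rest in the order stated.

table();
translate([157, 267, 776]) bookshelf();
translate([0, 1193, 0]) open_box();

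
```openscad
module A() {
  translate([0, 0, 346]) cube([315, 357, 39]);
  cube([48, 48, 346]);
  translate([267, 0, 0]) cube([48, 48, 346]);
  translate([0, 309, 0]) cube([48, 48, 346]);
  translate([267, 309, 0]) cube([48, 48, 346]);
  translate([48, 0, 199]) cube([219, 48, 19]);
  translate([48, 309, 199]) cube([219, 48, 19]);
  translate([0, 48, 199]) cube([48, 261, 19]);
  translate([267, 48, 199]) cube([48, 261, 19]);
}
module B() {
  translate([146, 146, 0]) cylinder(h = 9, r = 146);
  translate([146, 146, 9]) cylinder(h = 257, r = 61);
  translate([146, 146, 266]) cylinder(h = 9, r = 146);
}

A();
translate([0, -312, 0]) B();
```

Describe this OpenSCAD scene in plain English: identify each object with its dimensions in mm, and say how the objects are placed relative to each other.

A is a simple wooden stool: a rectangular seat 315 mm (x) by 357 mm (y), 39 mm thick, top face at z = 385 mm, on four square legs, each 48×48 mm in cross-section. The legs rest on z = 0, each flush with a corner of the seat. Four stretchers, 48 mm wide and 19 mm tall, connect adjacent legs with their undersides at z = 199 mm, each running between the inner faces of the legs it joins and aligned with the legs' outer faces on the other axis.

B is a spool: two coaxial disc flanges of radius 146 mm and thickness 9 mm, joined by a core cylinder of radius 61 mm and height 257 mm. The lower flange rests on z = 0 and the three cylinders share a vertical axis.

The spool is on the floor beside the stool on its −y side.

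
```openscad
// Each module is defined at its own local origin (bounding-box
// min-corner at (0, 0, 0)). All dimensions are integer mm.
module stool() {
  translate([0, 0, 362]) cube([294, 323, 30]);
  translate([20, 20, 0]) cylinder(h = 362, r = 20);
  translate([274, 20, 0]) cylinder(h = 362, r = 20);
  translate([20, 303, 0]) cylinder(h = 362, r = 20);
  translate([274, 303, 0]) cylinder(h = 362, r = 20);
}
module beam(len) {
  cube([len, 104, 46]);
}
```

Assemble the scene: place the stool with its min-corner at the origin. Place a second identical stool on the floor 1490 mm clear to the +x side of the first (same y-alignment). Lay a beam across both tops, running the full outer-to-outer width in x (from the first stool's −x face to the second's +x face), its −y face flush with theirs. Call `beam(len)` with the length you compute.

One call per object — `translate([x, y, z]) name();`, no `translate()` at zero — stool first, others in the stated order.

stool();
translate([1784, 0, 0]) stool();
translate([0, 0, 392]) beam(2078);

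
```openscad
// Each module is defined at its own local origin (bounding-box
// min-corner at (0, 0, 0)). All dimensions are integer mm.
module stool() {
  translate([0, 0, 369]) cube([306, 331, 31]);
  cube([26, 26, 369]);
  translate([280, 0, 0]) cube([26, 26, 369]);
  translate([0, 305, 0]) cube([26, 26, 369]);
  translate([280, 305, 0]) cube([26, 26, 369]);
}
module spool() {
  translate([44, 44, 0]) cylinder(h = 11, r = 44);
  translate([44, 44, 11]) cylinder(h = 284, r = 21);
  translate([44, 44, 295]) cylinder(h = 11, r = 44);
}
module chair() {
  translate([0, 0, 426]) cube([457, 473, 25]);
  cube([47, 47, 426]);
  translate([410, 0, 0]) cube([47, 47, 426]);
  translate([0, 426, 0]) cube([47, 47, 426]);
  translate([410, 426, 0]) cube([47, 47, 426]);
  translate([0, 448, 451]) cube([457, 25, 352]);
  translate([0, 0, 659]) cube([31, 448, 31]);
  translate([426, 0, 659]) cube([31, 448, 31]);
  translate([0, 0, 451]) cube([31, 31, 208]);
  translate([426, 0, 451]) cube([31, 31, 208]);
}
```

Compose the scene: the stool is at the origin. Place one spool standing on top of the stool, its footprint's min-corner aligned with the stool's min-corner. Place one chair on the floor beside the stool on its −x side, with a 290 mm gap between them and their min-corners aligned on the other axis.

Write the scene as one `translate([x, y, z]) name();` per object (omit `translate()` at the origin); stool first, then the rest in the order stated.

stool();
translate([0, 0, 400]) spool();
translate([-747, 0, 0]) chair();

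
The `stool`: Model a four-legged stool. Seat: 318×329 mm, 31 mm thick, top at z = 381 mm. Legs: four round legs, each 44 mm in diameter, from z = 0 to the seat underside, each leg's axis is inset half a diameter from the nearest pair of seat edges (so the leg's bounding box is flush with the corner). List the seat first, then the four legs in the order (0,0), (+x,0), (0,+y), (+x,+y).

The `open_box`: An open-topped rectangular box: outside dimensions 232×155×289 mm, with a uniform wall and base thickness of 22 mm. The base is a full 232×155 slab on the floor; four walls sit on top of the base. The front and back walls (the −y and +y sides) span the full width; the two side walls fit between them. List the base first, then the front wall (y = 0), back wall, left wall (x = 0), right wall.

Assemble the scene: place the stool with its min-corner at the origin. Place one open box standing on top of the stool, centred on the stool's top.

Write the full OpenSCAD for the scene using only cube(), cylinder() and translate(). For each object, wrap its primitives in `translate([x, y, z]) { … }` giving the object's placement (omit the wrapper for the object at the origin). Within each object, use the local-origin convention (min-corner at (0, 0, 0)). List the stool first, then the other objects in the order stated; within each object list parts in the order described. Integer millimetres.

translate([0, 0, 350]) cube([318, 329, 31]);
translate([22, 22, 0]) cylinder(h = 350, r = 22);
translate([296, 22, 0]) cylinder(h = 350, r = 22);
translate([22, 307, 0]) cylinder(h = 350, r = 22);
translate([296, 307, 0]) cylinder(h = 350, r = 22);
translate([43, 87, 381]) {
  cube([232, 155, 22]);
  translate([0, 0, 22]) cube([232, 22, 267]);
  translate([0, 133, 22]) cube([232, 22, 267]);
  translate([0, 22, 22]) cube([22, 111, 267]);
  translate([210, 22, 22]) cube([22, 111, 267]);
}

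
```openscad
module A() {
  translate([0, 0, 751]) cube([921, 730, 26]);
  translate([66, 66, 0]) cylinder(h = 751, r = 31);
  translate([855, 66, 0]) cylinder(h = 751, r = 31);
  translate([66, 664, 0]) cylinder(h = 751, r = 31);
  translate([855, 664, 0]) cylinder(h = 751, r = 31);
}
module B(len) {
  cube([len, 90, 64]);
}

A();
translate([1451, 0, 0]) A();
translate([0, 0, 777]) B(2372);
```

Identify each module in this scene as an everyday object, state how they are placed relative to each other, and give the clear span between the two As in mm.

A is a table. B is a beam. A beam spans the tops of two tables. The clear span between the two tables is 530 mm.

Second table starts at x = 1451; first ends at x = 921; clear span = 1451 − 921 = 530 mm.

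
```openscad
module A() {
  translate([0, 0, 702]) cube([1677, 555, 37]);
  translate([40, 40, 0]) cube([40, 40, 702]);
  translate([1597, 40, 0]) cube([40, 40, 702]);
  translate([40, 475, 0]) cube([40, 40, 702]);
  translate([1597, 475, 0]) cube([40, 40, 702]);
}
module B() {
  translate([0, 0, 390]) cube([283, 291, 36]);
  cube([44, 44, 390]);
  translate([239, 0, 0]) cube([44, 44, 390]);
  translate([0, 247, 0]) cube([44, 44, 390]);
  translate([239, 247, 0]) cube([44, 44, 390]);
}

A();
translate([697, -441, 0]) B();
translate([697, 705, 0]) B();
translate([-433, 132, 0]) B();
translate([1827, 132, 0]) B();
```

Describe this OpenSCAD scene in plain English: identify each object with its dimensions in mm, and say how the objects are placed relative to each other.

A is a table with a 1677×555 mm rectangular top, 37 mm thick, top surface at z = 739 mm, supported by four 40×40 mm square legs, each inset 40 mm from the nearest pair of top edges, running from the floor.

B is a four-legged stool. The seat is a 283×291×36 mm slab whose top surface is at z = 426 mm; four square legs, each 44×44 mm in cross-section, run from the floor (z = 0) to the underside of the seat, each flush with a corner of the seat.

Four stools sit around the table at the −y, +y, −x, +x sides.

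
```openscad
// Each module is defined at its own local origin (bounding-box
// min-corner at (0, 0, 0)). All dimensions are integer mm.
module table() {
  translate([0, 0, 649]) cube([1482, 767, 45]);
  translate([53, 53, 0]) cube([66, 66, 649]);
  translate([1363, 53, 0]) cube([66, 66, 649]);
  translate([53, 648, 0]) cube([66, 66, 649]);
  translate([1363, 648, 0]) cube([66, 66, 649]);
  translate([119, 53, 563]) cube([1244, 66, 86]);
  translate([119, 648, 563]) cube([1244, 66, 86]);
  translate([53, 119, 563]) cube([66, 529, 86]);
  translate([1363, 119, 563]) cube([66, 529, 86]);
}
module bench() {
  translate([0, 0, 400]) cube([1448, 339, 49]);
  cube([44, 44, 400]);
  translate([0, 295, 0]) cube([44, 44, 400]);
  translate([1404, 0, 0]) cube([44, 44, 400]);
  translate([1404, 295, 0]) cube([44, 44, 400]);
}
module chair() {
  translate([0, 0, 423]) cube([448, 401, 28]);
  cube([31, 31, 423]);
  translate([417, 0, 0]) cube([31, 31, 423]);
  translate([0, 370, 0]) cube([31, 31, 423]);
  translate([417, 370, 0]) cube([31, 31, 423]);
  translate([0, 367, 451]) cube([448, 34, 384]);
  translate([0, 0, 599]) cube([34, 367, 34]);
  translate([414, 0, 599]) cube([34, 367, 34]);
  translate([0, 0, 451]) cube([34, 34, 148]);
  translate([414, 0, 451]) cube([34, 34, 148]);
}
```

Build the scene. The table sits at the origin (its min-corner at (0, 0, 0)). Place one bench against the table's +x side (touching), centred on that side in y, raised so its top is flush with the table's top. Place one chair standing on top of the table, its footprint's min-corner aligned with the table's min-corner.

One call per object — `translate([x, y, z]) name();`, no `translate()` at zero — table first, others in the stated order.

table();
translate([1482, 214, 245]) bench();
translate([0, 0, 694]) chair();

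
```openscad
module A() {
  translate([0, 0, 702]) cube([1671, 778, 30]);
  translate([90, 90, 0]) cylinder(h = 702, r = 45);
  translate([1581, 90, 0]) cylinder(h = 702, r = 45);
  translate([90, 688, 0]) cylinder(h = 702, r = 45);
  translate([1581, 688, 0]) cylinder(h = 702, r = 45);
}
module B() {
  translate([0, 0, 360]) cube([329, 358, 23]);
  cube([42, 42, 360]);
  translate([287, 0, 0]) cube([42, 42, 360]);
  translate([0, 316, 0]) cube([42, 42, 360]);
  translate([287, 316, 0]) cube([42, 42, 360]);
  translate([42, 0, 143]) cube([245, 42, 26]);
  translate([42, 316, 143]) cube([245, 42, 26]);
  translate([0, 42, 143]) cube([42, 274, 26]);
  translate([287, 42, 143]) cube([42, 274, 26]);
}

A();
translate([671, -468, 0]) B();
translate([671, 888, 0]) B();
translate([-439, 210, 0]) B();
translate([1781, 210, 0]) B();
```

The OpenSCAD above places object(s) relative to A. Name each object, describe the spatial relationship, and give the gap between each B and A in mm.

Each stool's nearest face is 110 mm from the table's bounding box.

A is a table. B is a stool. Four stools sit around the table at the −y, +y, −x, +x sides. The gap between each stool and the table is 110 mm.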